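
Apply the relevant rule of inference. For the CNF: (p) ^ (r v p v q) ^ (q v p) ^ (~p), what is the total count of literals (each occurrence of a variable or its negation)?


Counting literals in each clause:
Clause 1: 1 literal(s)
Clause 2: 3 literal(s)
Clause 3: 2 literal(s)
Clause 4: 1 literal(s)
Total = 7

7


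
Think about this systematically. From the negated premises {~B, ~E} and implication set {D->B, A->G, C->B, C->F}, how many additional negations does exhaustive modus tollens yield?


Initial negated facts: {~B, ~E}
Apply modus tollens to closure:
  ~B and D->B  =>  ~D
  ~B and C->B  =>  ~C
Final negated: {~B, ~C, ~D, ~E}
New negations: {~C, ~D}
Count = 2

2


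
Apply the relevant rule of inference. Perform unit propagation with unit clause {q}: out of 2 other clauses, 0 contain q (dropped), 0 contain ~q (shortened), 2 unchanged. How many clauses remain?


Satisfied (removed): 0
Shortened (remain): 0
Unchanged (remain): 2
Remaining = 0 + 2 = 2

2


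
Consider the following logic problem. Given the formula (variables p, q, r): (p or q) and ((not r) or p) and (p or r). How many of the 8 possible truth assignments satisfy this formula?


Evaluate all 8 assignments for p, q, r:
p=0, q=0, r=0: 0
p=0, q=0, r=1: 0
p=0, q=1, r=0: 0
p=0, q=1, r=1: 0
p=1, q=0, r=0: 1
p=1, q=0, r=1: 1
p=1, q=1, r=0: 1
p=1, q=1, r=1: 1
Satisfying count = 4

4


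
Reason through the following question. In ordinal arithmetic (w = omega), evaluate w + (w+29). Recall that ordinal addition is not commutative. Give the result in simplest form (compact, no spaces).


Compute w + (w+29).
Ordinal + is associative but NOT commutative; for finite n>0, n + w = w but w + n stays w+n.
w + (w+29) = (w+w) + 29 = w*2+29.
Result = w*2+29

w*2+29


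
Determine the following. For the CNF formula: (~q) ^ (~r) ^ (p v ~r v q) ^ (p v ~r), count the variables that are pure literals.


Check each variable for pure literal status:
p: pure positive
q: mixed (not pure)
r: pure negative
Pure literal count = 2

2


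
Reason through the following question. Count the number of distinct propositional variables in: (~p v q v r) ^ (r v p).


Identify each variable that appears in the formula.
Variables found: p, q, r
Count = 3

3


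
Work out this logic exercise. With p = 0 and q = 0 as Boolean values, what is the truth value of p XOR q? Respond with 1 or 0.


p = 0, q = 0
Operation: p XOR q
Evaluate: 0 XOR 0 = 0

0


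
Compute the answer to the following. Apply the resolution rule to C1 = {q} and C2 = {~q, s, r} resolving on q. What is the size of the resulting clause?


Remove q from C1 and ~q from C2.
C1 remainder: {}
C2 remainder: {s, r}
Union (resolvent): {r, s}
Resolvent has 2 literal(s).

2


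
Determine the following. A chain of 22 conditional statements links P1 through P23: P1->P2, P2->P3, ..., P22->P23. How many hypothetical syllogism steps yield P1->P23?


With 22 implications in a chain connecting 23 propositions:
P1->P2, P2->P3, ..., P22->P23
Steps needed = (number of implications) - 1 = 22 - 1 = 21

21


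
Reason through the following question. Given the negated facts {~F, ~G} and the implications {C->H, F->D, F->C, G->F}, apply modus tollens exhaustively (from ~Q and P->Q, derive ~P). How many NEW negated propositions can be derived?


Initial negated facts: {~F, ~G}
Apply modus tollens to closure:
  (no implication fires)
Final negated: {~F, ~G}
New negations: {(none)}
Count = 0

0


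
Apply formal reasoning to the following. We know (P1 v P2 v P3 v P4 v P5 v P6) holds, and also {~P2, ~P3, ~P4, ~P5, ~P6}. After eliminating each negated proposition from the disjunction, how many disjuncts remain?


Original disjuncts (6): P1, P2, P3, P4, P5, P6
Negated (eliminate): ~P2, ~P3, ~P4, ~P5, ~P6
Remaining disjuncts: P1
Count = 6 - 5 = 1

1


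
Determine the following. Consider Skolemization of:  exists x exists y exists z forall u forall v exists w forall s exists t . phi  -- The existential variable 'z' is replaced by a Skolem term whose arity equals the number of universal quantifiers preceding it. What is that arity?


Quantifier prefix: exists x exists y exists z forall u forall v exists w forall s exists t
'z' is existentially quantified at position 3.
No universal quantifiers precede it.
Skolem function arity = 0 (a Skolem constant)

0


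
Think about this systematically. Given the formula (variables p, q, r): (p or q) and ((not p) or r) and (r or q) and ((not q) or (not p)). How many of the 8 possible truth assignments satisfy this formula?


Evaluate all 8 assignments for p, q, r:
p=0, q=0, r=0: 0
p=0, q=0, r=1: 0
p=0, q=1, r=0: 1
p=0, q=1, r=1: 1
p=1, q=0, r=0: 0
p=1, q=0, r=1: 1
p=1, q=1, r=0: 0
p=1, q=1, r=1: 0
Satisfying count = 3

3


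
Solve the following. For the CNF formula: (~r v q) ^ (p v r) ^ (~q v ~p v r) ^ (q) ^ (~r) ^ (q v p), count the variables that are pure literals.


Check each variable for pure literal status:
p: mixed (not pure)
q: mixed (not pure)
r: mixed (not pure)
Pure literal count = 0

0


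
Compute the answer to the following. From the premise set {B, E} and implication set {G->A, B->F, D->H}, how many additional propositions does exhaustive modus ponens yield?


Initial facts: {B, E}
Apply modus ponens to closure:
  B and B->F  =>  F
Final known: {B, E, F}
New propositions: {F}
Count = 1

1


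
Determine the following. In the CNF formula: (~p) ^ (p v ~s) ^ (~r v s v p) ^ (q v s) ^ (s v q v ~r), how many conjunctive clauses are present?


A CNF formula is a conjunction of clauses.
Clauses are separated by ^.
Counting the conjuncts: 5 clauses.

5


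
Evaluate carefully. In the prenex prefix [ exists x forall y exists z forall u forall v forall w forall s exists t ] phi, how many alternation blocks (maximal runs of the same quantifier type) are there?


Quantifier-type sequence: E A E A A A A E  (A=forall, E=exists)
Group into maximal same-type runs:
  Ex1 | Ax1 | Ex1 | Ax4 | Ex1
Number of blocks = 5

5


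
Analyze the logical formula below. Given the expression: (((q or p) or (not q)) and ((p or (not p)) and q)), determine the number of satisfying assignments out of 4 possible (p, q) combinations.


Check all 4 assignments:
p=0, q=0: 0
p=0, q=1: 1
p=1, q=0: 0
p=1, q=1: 1
Count of True = 2

2


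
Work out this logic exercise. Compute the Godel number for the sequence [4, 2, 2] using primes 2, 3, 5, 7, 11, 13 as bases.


Encode each element as an exponent of the corresponding prime:
  2^4 = 16
  3^2 = 9
  5^2 = 25
Product = 16 * 9 * 25 = 3600

3600


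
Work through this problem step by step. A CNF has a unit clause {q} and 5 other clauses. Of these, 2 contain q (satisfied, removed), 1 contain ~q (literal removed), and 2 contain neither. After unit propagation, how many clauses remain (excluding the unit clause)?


Satisfied (removed): 2
Shortened (remain): 1
Unchanged (remain): 2
Remaining = 1 + 2 = 3

3


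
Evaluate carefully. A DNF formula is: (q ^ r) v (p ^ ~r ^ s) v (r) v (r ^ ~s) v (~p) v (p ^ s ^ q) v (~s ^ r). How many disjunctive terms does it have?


A DNF formula is a disjunction of terms (conjunctions).
Terms are separated by v.
Counting the disjuncts: 7 terms.

7


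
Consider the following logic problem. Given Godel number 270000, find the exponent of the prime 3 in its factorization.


Factorize 270000 by dividing by 3 repeatedly.
Division steps: 3 divides 270000 exactly 3 time(s).
Exponent of 3 = 3

3


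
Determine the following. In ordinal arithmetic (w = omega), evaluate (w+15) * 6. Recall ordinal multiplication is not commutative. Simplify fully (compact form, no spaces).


Compute (w+15) * 6.
Ordinal * is associative and left-distributive over +, but NOT commutative; for finite n>1, n*w = w but w*n stays w*n.
(w+15) * 6 = (w+15) repeated 6 times. Each intermediate +15 is absorbed by the following w; only the last survives: w*6+15.
Result = w*6+15

w*6+15


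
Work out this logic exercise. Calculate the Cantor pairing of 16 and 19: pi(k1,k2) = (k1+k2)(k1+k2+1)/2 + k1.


k1 + k2 = 35
(k1+k2)(k1+k2+1)/2 = 35 * 36 / 2 = 630
pi = 630 + 16 = 646

646


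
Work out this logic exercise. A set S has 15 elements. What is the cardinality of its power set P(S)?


The power set of a set with n elements has 2^n elements.
|P(S)| = 2^15 = 32768

32768


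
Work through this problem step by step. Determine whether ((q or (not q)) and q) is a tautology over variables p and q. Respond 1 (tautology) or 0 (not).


Check all 4 assignments:
p=0, q=0: 0
p=0, q=1: 1
p=1, q=0: 0
p=1, q=1: 1
Satisfying count = 2/4.
Tautology iff count = 4: no.

0


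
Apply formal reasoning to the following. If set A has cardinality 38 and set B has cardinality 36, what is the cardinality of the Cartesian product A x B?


The Cartesian product A x B contains all ordered pairs (a, b).
|A x B| = |A| * |B| = 38 * 36 = 1368

1368


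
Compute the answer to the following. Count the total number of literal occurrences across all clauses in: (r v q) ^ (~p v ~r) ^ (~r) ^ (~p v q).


Counting literals in each clause:
Clause 1: 2 literal(s)
Clause 2: 2 literal(s)
Clause 3: 1 literal(s)
Clause 4: 2 literal(s)
Total = 7

7


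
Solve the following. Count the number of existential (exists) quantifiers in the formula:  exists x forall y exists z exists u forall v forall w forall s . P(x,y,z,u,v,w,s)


Quantifier prefix: exists x forall y exists z exists u forall v forall w forall s
Mark each quantifier type:
  E U E E U U U
Universal count = 4, Existential count = 3
Asked for existential (exists) quantifiers: 3

3


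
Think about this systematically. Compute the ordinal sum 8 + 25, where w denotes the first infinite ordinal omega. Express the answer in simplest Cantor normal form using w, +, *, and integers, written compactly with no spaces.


Compute 8 + 25.
Ordinal + is associative but NOT commutative; for finite n>0, n + w = w but w + n stays w+n.
Both operands finite; ordinal + agrees with natural +: 8 + 25 = 33.
Result = 33

33


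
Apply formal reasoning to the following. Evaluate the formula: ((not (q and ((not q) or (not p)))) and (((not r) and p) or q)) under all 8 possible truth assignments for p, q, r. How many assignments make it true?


Check all 8 assignments:
p=0, q=0, r=0: 0
p=0, q=0, r=1: 0
p=0, q=1, r=0: 0
p=0, q=1, r=1: 0
p=1, q=0, r=0: 1
p=1, q=0, r=1: 0
p=1, q=1, r=0: 1
p=1, q=1, r=1: 1
Count of True = 3

3


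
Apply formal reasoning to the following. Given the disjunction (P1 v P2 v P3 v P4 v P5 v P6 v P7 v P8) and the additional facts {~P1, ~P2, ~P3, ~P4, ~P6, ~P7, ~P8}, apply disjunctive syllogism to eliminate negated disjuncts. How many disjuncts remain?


Original disjuncts (8): P1, P2, P3, P4, P5, P6, P7, P8
Negated (eliminate): ~P1, ~P2, ~P3, ~P4, ~P6, ~P7, ~P8
Remaining disjuncts: P5
Count = 8 - 7 = 1

1


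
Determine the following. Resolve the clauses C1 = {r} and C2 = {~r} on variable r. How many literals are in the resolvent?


Remove r from C1 and ~r from C2.
C1 remainder: {}
C2 remainder: {}
Union (resolvent): {} (empty clause)
Resolvent has 0 literal(s).

0


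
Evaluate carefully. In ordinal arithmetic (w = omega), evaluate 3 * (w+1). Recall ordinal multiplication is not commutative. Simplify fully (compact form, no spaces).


Compute 3 * (w+1).
Ordinal * is associative and left-distributive over +, but NOT commutative; for finite n>1, n*w = w but w*n stays w*n.
By left-distributivity: 3 * (w+1) = 3*w + 3*1 = w + 3 = w+3.
Result = w+3

w+3


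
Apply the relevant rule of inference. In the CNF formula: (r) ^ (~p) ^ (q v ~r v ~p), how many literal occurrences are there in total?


Counting literals in each clause:
Clause 1: 1 literal(s)
Clause 2: 1 literal(s)
Clause 3: 3 literal(s)
Total = 5

5


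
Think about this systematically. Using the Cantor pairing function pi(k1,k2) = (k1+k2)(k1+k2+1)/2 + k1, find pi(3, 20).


k1 + k2 = 23
(k1+k2)(k1+k2+1)/2 = 23 * 24 / 2 = 276
pi = 276 + 3 = 279

279


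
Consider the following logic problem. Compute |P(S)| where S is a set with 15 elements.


The power set of a set with n elements has 2^n elements.
|P(S)| = 2^15 = 32768

32768


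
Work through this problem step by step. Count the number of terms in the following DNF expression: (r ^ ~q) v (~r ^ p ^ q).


A DNF formula is a disjunction of terms (conjunctions).
Terms are separated by v.
Counting the disjuncts: 2 terms.

2


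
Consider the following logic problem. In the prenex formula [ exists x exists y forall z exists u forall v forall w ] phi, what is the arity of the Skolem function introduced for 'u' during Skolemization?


Quantifier prefix: exists x exists y forall z exists u forall v forall w
'u' is existentially quantified at position 4.
Universal variables preceding it: z
Skolem function arity = 1

1


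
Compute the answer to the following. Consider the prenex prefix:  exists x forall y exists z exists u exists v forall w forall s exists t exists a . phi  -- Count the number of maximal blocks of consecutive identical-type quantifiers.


Quantifier-type sequence: E A E E E A A E E  (A=forall, E=exists)
Group into maximal same-type runs:
  Ex1 | Ax1 | Ex3 | Ax2 | Ex2
Number of blocks = 5

5


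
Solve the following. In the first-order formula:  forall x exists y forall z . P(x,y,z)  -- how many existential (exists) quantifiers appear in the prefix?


Quantifier prefix: forall x exists y forall z
Mark each quantifier type:
  U E U
Universal count = 2, Existential count = 1
Asked for existential (exists) quantifiers: 1

1


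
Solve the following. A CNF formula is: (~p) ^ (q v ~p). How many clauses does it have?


A CNF formula is a conjunction of clauses.
Clauses are separated by ^.
Counting the conjuncts: 2 clauses.

2


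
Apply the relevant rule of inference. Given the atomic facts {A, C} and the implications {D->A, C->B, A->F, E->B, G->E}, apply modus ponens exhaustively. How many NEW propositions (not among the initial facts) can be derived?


Initial facts: {A, C}
Apply modus ponens to closure:
  C and C->B  =>  B
  A and A->F  =>  F
Final known: {A, B, C, F}
New propositions: {B, F}
Count = 2

2


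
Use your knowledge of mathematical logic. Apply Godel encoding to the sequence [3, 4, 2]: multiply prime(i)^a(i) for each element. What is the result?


Encode each element as an exponent of the corresponding prime:
  2^3 = 8
  3^4 = 81
  5^2 = 25
Product = 8 * 81 * 25 = 16200

16200


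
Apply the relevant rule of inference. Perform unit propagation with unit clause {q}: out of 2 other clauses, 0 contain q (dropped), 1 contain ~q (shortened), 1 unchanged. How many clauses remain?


Satisfied (removed): 0
Shortened (remain): 1
Unchanged (remain): 1
Remaining = 1 + 1 = 2

2


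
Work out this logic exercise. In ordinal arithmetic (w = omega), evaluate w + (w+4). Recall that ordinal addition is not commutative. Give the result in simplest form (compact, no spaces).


Compute w + (w+4).
Ordinal + is associative but NOT commutative; for finite n>0, n + w = w but w + n stays w+n.
w + (w+4) = (w+w) + 4 = w*2+4.
Result = w*2+4

w*2+4


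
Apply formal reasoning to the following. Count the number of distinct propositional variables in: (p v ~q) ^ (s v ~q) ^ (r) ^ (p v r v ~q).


Identify each variable that appears in the formula.
Variables found: p, q, r, s
Count = 4

4


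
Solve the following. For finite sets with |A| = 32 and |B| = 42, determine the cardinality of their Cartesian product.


The Cartesian product A x B contains all ordered pairs (a, b).
|A x B| = |A| * |B| = 32 * 42 = 1344

1344


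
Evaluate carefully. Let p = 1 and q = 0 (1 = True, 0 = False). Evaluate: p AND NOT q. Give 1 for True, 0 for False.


p = 1, q = 0
Operation: p AND NOT q
Evaluate: 1 AND NOT 0 = 1

1


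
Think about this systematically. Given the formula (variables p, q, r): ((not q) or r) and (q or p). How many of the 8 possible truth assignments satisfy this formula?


Evaluate all 8 assignments for p, q, r:
p=0, q=0, r=0: 0
p=0, q=0, r=1: 0
p=0, q=1, r=0: 0
p=0, q=1, r=1: 1
p=1, q=0, r=0: 1
p=1, q=0, r=1: 1
p=1, q=1, r=0: 0
p=1, q=1, r=1: 1
Satisfying count = 4

4


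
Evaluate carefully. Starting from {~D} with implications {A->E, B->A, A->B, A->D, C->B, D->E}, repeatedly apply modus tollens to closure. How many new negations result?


Initial negated facts: {~D}
Apply modus tollens to closure:
  ~D and A->D  =>  ~A
  ~A and B->A  =>  ~B
  ~B and C->B  =>  ~C
Final negated: {~A, ~B, ~C, ~D}
New negations: {~A, ~B, ~C}
Count = 3

3


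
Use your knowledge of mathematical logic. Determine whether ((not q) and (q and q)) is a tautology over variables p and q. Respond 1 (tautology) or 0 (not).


Check all 4 assignments:
p=0, q=0: 0
p=0, q=1: 0
p=1, q=0: 0
p=1, q=1: 0
Satisfying count = 0/4.
Tautology iff count = 4: no.

0


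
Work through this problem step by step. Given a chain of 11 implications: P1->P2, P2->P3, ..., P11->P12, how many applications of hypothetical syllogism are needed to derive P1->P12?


With 11 implications in a chain connecting 12 propositions:
P1->P2, P2->P3, ..., P11->P12
Steps needed = (number of implications) - 1 = 11 - 1 = 10

10


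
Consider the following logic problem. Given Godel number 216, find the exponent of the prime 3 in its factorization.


Factorize 216 by dividing by 3 repeatedly.
Division steps: 3 divides 216 exactly 3 time(s).
Exponent of 3 = 3

3


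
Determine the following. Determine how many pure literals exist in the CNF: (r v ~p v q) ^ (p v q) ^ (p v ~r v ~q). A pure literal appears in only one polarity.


Check each variable for pure literal status:
p: mixed (not pure)
q: mixed (not pure)
r: mixed (not pure)
Pure literal count = 0

0


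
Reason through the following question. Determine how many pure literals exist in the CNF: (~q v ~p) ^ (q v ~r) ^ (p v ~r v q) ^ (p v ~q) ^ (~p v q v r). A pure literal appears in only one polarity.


Check each variable for pure literal status:
p: mixed (not pure)
q: mixed (not pure)
r: mixed (not pure)
Pure literal count = 0

0


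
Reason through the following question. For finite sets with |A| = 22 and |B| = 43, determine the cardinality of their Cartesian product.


The Cartesian product A x B contains all ordered pairs (a, b).
|A x B| = |A| * |B| = 22 * 43 = 946

946


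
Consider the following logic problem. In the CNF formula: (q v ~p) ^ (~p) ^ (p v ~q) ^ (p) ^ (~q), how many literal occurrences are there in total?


Counting literals in each clause:
Clause 1: 2 literal(s)
Clause 2: 1 literal(s)
Clause 3: 2 literal(s)
Clause 4: 1 literal(s)
Clause 5: 1 literal(s)
Total = 7

7


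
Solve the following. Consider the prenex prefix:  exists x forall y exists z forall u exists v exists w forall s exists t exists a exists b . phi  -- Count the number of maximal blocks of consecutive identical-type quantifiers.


Quantifier-type sequence: E A E A E E A E E E  (A=forall, E=exists)
Group into maximal same-type runs:
  Ex1 | Ax1 | Ex1 | Ax1 | Ex2 | Ax1 | Ex3
Number of blocks = 7

7


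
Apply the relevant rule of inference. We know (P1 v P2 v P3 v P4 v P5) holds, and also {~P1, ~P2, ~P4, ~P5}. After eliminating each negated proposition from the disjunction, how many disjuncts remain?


Original disjuncts (5): P1, P2, P3, P4, P5
Negated (eliminate): ~P1, ~P2, ~P4, ~P5
Remaining disjuncts: P3
Count = 5 - 4 = 1

1


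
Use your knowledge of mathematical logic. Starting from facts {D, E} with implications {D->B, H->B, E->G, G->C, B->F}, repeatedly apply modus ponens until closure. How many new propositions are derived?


Initial facts: {D, E}
Apply modus ponens to closure:
  D and D->B  =>  B
  E and E->G  =>  G
  G and G->C  =>  C
  B and B->F  =>  F
Final known: {B, C, D, E, F, G}
New propositions: {B, C, F, G}
Count = 4

4


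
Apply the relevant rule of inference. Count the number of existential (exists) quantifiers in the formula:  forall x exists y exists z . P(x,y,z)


Quantifier prefix: forall x exists y exists z
Mark each quantifier type:
  U E E
Universal count = 1, Existential count = 2
Asked for existential (exists) quantifiers: 2

2


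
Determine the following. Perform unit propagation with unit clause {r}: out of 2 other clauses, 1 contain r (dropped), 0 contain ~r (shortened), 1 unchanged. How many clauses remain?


Satisfied (removed): 1
Shortened (remain): 0
Unchanged (remain): 1
Remaining = 0 + 1 = 1

1


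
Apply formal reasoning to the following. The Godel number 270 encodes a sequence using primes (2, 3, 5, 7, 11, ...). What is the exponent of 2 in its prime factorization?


Factorize 270 by dividing by 2 repeatedly.
Division steps: 2 divides 270 exactly 1 time(s).
Exponent of 2 = 1

1


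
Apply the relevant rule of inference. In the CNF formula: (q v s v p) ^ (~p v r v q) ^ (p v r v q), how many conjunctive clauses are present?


A CNF formula is a conjunction of clauses.
Clauses are separated by ^.
Counting the conjuncts: 3 clauses.

3


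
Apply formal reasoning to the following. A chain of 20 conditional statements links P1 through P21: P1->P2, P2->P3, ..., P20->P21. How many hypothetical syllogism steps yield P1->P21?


With 20 implications in a chain connecting 21 propositions:
P1->P2, P2->P3, ..., P20->P21
Steps needed = (number of implications) - 1 = 20 - 1 = 19

19


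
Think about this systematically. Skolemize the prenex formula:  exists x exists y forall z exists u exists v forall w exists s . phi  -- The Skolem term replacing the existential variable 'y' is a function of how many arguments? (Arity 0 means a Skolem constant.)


Quantifier prefix: exists x exists y forall z exists u exists v forall w exists s
'y' is existentially quantified at position 2.
No universal quantifiers precede it.
Skolem function arity = 0 (a Skolem constant)

0


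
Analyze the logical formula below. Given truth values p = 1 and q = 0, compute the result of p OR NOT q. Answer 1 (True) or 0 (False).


p = 1, q = 0
Operation: p OR NOT q
Evaluate: 1 OR NOT 0 = 1

1


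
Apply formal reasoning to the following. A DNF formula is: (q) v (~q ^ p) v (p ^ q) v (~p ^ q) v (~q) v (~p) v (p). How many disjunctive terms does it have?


A DNF formula is a disjunction of terms (conjunctions).
Terms are separated by v.
Counting the disjuncts: 7 terms.

7


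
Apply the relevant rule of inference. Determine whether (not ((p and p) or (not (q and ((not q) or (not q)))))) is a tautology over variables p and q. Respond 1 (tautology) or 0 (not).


Check all 4 assignments:
p=0, q=0: 0
p=0, q=1: 0
p=1, q=0: 0
p=1, q=1: 0
Satisfying count = 0/4.
Tautology iff count = 4: no.

0


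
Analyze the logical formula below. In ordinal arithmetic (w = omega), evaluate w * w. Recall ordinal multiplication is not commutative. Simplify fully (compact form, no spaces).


Compute w * w.
Ordinal * is associative and left-distributive over +, but NOT commutative; for finite n>1, n*w = w but w*n stays w*n.
w * w = w^2 by definition.
Result = w^2

w^2


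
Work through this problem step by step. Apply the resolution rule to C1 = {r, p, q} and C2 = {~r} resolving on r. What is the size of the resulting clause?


Remove r from C1 and ~r from C2.
C1 remainder: {p, q}
C2 remainder: {}
Union (resolvent): {p, q}
Resolvent has 2 literal(s).

2


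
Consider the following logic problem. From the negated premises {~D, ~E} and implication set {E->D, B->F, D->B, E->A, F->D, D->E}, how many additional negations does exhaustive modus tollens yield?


Initial negated facts: {~D, ~E}
Apply modus tollens to closure:
  ~D and F->D  =>  ~F
  ~F and B->F  =>  ~B
Final negated: {~B, ~D, ~E, ~F}
New negations: {~B, ~F}
Count = 2

2


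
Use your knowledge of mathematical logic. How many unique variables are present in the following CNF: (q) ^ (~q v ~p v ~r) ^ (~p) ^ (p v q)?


Identify each variable that appears in the formula.
Variables found: p, q, r
Count = 3

3


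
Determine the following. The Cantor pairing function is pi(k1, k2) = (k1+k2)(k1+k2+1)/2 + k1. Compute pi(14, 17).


k1 + k2 = 31
(k1+k2)(k1+k2+1)/2 = 31 * 32 / 2 = 496
pi = 496 + 14 = 510

510


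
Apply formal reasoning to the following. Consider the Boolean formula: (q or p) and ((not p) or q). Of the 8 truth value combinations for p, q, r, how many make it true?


Evaluate all 8 assignments for p, q, r:
p=0, q=0, r=0: 0
p=0, q=0, r=1: 0
p=0, q=1, r=0: 1
p=0, q=1, r=1: 1
p=1, q=0, r=0: 0
p=1, q=0, r=1: 0
p=1, q=1, r=0: 1
p=1, q=1, r=1: 1
Satisfying count = 4

4


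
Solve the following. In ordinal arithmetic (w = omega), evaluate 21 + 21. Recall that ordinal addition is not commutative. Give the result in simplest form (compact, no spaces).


Compute 21 + 21.
Ordinal + is associative but NOT commutative; for finite n>0, n + w = w but w + n stays w+n.
Both operands finite; ordinal + agrees with natural +: 21 + 21 = 42.
Result = 42

42


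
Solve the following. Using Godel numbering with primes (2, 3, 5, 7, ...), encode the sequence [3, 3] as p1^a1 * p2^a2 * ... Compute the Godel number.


Encode each element as an exponent of the corresponding prime:
  2^3 = 8
  3^3 = 27
Product = 8 * 27 = 216

216


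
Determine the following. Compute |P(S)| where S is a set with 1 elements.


The power set of a set with n elements has 2^n elements.
|P(S)| = 2^1 = 2

2


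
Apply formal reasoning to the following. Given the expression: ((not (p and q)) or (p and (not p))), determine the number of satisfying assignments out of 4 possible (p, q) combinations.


Check all 4 assignments:
p=0, q=0: 1
p=0, q=1: 1
p=1, q=0: 1
p=1, q=1: 0
Count of True = 3

3


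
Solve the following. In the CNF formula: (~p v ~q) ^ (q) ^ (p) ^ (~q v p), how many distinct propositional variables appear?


Identify each variable that appears in the formula.
Variables found: p, q
Count = 2

2


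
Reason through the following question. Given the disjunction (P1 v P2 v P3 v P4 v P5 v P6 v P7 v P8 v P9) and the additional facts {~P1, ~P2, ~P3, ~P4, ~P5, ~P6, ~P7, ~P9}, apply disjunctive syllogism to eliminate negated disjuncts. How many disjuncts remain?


Original disjuncts (9): P1, P2, P3, P4, P5, P6, P7, P8, P9
Negated (eliminate): ~P1, ~P2, ~P3, ~P4, ~P5, ~P6, ~P7, ~P9
Remaining disjuncts: P8
Count = 9 - 8 = 1

1


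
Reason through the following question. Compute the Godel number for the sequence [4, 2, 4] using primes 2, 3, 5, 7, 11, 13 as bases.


Encode each element as an exponent of the corresponding prime:
  2^4 = 16
  3^2 = 9
  5^4 = 625
Product = 16 * 9 * 625 = 90000

90000


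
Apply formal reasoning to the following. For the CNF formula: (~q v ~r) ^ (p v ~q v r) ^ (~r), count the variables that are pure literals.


Check each variable for pure literal status:
p: pure positive
q: pure negative
r: mixed (not pure)
Pure literal count = 2

2


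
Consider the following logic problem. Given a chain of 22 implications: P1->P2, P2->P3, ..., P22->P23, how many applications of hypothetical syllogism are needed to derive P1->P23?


With 22 implications in a chain connecting 23 propositions:
P1->P2, P2->P3, ..., P22->P23
Steps needed = (number of implications) - 1 = 22 - 1 = 21

21


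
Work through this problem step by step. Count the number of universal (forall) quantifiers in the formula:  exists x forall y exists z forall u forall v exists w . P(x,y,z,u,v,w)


Quantifier prefix: exists x forall y exists z forall u forall v exists w
Mark each quantifier type:
  E U E U U E
Universal count = 3, Existential count = 3
Asked for universal (forall) quantifiers: 3

3


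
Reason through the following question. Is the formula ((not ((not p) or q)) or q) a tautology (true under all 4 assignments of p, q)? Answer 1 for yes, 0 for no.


Check all 4 assignments:
p=0, q=0: 0
p=0, q=1: 1
p=1, q=0: 1
p=1, q=1: 1
Satisfying count = 3/4.
Tautology iff count = 4: no.

0


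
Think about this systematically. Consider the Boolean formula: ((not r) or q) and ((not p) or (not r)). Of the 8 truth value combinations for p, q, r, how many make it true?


Evaluate all 8 assignments for p, q, r:
p=0, q=0, r=0: 1
p=0, q=0, r=1: 0
p=0, q=1, r=0: 1
p=0, q=1, r=1: 1
p=1, q=0, r=0: 1
p=1, q=0, r=1: 0
p=1, q=1, r=0: 1
p=1, q=1, r=1: 0
Satisfying count = 5

5


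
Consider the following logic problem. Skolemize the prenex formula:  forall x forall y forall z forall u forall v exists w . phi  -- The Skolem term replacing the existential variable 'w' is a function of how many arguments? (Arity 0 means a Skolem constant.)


Quantifier prefix: forall x forall y forall z forall u forall v exists w
'w' is existentially quantified at position 6.
Universal variables preceding it: x, y, z, u, v
Skolem function arity = 5

5


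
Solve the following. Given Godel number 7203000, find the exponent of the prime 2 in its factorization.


Factorize 7203000 by dividing by 2 repeatedly.
Division steps: 2 divides 7203000 exactly 3 time(s).
Exponent of 2 = 3

3


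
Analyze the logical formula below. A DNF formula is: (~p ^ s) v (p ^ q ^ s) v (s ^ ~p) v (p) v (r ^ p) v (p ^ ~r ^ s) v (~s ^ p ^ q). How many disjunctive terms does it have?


A DNF formula is a disjunction of terms (conjunctions).
Terms are separated by v.
Counting the disjuncts: 7 terms.

7


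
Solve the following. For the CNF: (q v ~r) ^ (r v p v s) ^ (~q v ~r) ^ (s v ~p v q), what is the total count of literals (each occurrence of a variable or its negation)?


Counting literals in each clause:
Clause 1: 2 literal(s)
Clause 2: 3 literal(s)
Clause 3: 2 literal(s)
Clause 4: 3 literal(s)
Total = 10

10


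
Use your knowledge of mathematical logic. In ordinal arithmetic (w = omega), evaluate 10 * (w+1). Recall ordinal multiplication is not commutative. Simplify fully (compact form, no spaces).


Compute 10 * (w+1).
Ordinal * is associative and left-distributive over +, but NOT commutative; for finite n>1, n*w = w but w*n stays w*n.
By left-distributivity: 10 * (w+1) = 10*w + 10*1 = w + 10 = w+10.
Result = w+10

w+10


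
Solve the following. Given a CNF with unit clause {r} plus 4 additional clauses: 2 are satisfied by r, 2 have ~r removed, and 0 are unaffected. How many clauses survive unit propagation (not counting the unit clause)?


Satisfied (removed): 2
Shortened (remain): 2
Unchanged (remain): 0
Remaining = 2 + 0 = 2

2


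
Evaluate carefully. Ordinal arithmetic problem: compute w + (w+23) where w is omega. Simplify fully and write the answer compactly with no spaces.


Compute w + (w+23).
Ordinal + is associative but NOT commutative; for finite n>0, n + w = w but w + n stays w+n.
w + (w+23) = (w+w) + 23 = w*2+23.
Result = w*2+23

w*2+23


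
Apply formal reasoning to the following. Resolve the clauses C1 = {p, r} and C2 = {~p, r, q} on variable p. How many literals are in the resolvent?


Remove p from C1 and ~p from C2.
C1 remainder: {r}
C2 remainder: {r, q}
Union (resolvent): {q, r}
Resolvent has 2 literal(s).

2


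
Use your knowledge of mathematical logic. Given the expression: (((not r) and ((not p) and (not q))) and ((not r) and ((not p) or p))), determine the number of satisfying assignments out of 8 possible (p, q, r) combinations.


Check all 8 assignments:
p=0, q=0, r=0: 1
p=0, q=0, r=1: 0
p=0, q=1, r=0: 0
p=0, q=1, r=1: 0
p=1, q=0, r=0: 0
p=1, q=0, r=1: 0
p=1, q=1, r=0: 0
p=1, q=1, r=1: 0
Count of True = 1

1


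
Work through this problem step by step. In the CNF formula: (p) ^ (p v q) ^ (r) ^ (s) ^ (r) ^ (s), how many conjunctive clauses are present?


A CNF formula is a conjunction of clauses.
Clauses are separated by ^.
Counting the conjuncts: 6 clauses.

6


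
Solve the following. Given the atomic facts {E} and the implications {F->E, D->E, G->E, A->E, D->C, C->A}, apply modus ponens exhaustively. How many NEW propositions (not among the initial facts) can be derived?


Initial facts: {E}
Apply modus ponens to closure:
  (no implication fires)
Final known: {E}
New propositions: {(none)}
Count = 0

0


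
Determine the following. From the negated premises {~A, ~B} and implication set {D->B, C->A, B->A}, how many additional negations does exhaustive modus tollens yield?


Initial negated facts: {~A, ~B}
Apply modus tollens to closure:
  ~B and D->B  =>  ~D
  ~A and C->A  =>  ~C
Final negated: {~A, ~B, ~C, ~D}
New negations: {~C, ~D}
Count = 2

2


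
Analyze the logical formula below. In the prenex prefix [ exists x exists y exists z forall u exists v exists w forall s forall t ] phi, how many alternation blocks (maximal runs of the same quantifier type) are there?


Quantifier-type sequence: E E E A E E A A  (A=forall, E=exists)
Group into maximal same-type runs:
  Ex3 | Ax1 | Ex2 | Ax2
Number of blocks = 4

4


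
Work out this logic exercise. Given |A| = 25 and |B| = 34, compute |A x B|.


The Cartesian product A x B contains all ordered pairs (a, b).
|A x B| = |A| * |B| = 25 * 34 = 850

850


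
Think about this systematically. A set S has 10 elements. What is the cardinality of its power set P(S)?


The power set of a set with n elements has 2^n elements.
|P(S)| = 2^10 = 1024

1024


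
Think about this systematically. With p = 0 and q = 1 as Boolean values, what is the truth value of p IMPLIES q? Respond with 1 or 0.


p = 0, q = 1
Operation: p IMPLIES q
Evaluate: 0 IMPLIES 1 = 1

1


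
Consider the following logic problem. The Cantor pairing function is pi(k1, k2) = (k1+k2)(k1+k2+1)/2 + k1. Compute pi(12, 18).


k1 + k2 = 30
(k1+k2)(k1+k2+1)/2 = 30 * 31 / 2 = 465
pi = 465 + 12 = 477

477


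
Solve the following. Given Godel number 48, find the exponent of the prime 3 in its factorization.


Factorize 48 by dividing by 3 repeatedly.
Division steps: 3 divides 48 exactly 1 time(s).
Exponent of 3 = 1

1


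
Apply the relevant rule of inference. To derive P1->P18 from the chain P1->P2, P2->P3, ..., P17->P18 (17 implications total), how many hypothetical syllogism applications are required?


With 17 implications in a chain connecting 18 propositions:
P1->P2, P2->P3, ..., P17->P18
Steps needed = (number of implications) - 1 = 17 - 1 = 16

16


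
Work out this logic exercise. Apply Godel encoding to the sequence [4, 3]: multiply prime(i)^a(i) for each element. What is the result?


Encode each element as an exponent of the corresponding prime:
  2^4 = 16
  3^3 = 27
Product = 16 * 27 = 432

432


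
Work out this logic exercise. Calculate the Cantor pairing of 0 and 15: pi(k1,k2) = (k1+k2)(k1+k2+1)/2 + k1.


k1 + k2 = 15
(k1+k2)(k1+k2+1)/2 = 15 * 16 / 2 = 120
pi = 120 + 0 = 120

120


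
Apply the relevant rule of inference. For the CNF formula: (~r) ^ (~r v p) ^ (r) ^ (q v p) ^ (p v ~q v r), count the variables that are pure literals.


Check each variable for pure literal status:
p: pure positive
q: mixed (not pure)
r: mixed (not pure)
Pure literal count = 1

1


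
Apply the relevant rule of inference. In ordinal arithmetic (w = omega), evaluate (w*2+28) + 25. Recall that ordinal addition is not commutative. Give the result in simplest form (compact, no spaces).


Compute (w*2+28) + 25.
Ordinal + is associative but NOT commutative; for finite n>0, n + w = w but w + n stays w+n.
By associativity: (w*2+28) + 25 = w*2 + (28+25) = w*2+53.
Result = w*2+53

w*2+53


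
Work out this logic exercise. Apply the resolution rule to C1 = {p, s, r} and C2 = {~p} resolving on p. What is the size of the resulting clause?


Remove p from C1 and ~p from C2.
C1 remainder: {s, r}
C2 remainder: {}
Union (resolvent): {r, s}
Resolvent has 2 literal(s).

2


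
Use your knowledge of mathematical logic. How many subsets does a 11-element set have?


The power set of a set with n elements has 2^n elements.
|P(S)| = 2^11 = 2048

2048


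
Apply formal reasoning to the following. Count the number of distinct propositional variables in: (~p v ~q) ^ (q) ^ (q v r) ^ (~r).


Identify each variable that appears in the formula.
Variables found: p, q, r
Count = 3

3


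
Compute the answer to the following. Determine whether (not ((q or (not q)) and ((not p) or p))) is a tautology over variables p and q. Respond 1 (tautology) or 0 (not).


Check all 4 assignments:
p=0, q=0: 0
p=0, q=1: 0
p=1, q=0: 0
p=1, q=1: 0
Satisfying count = 0/4.
Tautology iff count = 4: no.

0


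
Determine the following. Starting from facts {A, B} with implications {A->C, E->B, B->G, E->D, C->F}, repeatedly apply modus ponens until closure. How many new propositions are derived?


Initial facts: {A, B}
Apply modus ponens to closure:
  A and A->C  =>  C
  B and B->G  =>  G
  C and C->F  =>  F
Final known: {A, B, C, F, G}
New propositions: {C, F, G}
Count = 3

3


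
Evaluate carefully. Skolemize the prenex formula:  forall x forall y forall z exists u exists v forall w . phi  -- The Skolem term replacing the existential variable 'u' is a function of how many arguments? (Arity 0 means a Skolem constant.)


Quantifier prefix: forall x forall y forall z exists u exists v forall w
'u' is existentially quantified at position 4.
Universal variables preceding it: x, y, z
Skolem function arity = 3

3


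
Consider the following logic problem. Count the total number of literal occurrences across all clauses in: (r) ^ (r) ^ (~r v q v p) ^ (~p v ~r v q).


Counting literals in each clause:
Clause 1: 1 literal(s)
Clause 2: 1 literal(s)
Clause 3: 3 literal(s)
Clause 4: 3 literal(s)
Total = 8

8


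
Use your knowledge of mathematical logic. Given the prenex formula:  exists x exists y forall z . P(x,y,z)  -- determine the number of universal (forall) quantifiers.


Quantifier prefix: exists x exists y forall z
Mark each quantifier type:
  E E U
Universal count = 1, Existential count = 2
Asked for universal (forall) quantifiers: 1

1


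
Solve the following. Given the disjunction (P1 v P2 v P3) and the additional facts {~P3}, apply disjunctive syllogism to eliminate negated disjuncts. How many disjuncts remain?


Original disjuncts (3): P1, P2, P3
Negated (eliminate): ~P3
Remaining disjuncts: P1, P2
Count = 3 - 1 = 2

2


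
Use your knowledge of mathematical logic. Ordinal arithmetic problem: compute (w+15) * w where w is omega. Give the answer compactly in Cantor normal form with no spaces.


Compute (w+15) * w.
Ordinal * is associative and left-distributive over +, but NOT commutative; for finite n>1, n*w = w but w*n stays w*n.
(w+15) * w = sup{(w+15)*k : k<w} = sup{w*k+15} = w^2 (the +15 tail is absorbed in the limit).
Result = w^2

w^2


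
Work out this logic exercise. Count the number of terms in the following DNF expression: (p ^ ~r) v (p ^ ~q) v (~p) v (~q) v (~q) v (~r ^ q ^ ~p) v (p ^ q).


A DNF formula is a disjunction of terms (conjunctions).
Terms are separated by v.
Counting the disjuncts: 7 terms.

7


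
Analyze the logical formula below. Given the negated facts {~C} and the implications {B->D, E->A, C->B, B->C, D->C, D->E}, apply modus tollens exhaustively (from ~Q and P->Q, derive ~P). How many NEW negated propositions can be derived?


Initial negated facts: {~C}
Apply modus tollens to closure:
  ~C and B->C  =>  ~B
  ~C and D->C  =>  ~D
Final negated: {~B, ~C, ~D}
New negations: {~B, ~D}
Count = 2

2


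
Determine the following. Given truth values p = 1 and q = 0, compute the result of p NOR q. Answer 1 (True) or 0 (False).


p = 1, q = 0
Operation: p NOR q
Evaluate: 1 NOR 0 = 0

0


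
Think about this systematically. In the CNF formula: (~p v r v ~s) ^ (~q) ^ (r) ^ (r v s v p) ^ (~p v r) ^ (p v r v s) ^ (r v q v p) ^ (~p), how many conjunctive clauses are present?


A CNF formula is a conjunction of clauses.
Clauses are separated by ^.
Counting the conjuncts: 8 clauses.

8


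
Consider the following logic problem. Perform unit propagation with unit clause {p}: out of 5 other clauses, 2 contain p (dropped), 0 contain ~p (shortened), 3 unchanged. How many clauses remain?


Satisfied (removed): 2
Shortened (remain): 0
Unchanged (remain): 3
Remaining = 0 + 3 = 3

3
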